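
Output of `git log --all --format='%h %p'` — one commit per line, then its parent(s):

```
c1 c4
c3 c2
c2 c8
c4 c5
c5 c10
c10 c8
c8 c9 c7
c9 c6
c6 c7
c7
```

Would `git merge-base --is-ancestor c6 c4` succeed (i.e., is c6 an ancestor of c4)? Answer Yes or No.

Ancestors of c4 (commits reachable by following parents): {c10, c4, c5, c6, c7, c8, c9}.
c6 is in that set, so it is an ancestor of c4.

Yes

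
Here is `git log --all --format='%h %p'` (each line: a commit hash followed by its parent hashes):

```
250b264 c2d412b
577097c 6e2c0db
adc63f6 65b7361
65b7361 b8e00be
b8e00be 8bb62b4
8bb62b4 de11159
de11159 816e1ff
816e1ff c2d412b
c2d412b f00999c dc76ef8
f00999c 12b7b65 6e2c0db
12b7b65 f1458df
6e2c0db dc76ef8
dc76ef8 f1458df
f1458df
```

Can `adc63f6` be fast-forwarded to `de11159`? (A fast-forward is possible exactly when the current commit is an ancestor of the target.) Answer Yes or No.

No

A fast-forward from adc63f6 to de11159 is possible iff adc63f6 is an ancestor of de11159.
Ancestors of de11159: {12b7b65, 6e2c0db, 816e1ff, c2d412b, dc76ef8, de11159, f00999c, f1458df}.
adc63f6 is not among them, so fast-forward is not possible.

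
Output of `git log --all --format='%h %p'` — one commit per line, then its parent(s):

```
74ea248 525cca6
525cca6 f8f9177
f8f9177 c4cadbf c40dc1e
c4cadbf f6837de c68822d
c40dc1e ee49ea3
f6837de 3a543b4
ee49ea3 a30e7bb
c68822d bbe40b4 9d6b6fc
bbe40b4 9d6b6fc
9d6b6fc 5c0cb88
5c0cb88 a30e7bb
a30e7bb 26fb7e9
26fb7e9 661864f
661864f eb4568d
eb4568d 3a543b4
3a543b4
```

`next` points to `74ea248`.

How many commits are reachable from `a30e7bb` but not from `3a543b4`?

4

Reachable from a30e7bb: {26fb7e9, 3a543b4, 661864f, a30e7bb, eb4568d}.
Reachable from 3a543b4: {3a543b4}.
In a30e7bb's history but not 3a543b4's: {26fb7e9, 661864f, a30e7bb, eb4568d} — 4 commits.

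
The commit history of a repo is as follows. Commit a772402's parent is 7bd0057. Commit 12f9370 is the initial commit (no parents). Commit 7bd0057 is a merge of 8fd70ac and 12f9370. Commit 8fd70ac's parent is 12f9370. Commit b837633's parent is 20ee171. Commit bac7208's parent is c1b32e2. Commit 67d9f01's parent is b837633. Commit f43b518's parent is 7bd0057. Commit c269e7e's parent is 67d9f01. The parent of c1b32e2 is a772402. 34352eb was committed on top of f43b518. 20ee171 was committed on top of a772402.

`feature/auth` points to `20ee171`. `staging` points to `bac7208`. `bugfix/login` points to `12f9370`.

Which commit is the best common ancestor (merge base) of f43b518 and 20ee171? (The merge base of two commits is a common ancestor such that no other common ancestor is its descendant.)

7bd0057

Ancestors of f43b518: {12f9370, 7bd0057, 8fd70ac, f43b518}.
Ancestors of 20ee171: {12f9370, 20ee171, 7bd0057, 8fd70ac, a772402}.
Common ancestors: {12f9370, 7bd0057, 8fd70ac}.
Among these, 7bd0057 is not an ancestor of any other common ancestor — it is the merge base.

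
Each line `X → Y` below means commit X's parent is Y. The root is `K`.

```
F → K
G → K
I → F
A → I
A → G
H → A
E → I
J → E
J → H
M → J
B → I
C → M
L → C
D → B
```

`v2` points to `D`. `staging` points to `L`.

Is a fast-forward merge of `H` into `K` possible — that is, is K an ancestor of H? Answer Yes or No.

A fast-forward from K to H is possible iff K is an ancestor of H.
Ancestors of H: {A, F, G, H, I, K}.
K is among them, so fast-forward is possible.

Yes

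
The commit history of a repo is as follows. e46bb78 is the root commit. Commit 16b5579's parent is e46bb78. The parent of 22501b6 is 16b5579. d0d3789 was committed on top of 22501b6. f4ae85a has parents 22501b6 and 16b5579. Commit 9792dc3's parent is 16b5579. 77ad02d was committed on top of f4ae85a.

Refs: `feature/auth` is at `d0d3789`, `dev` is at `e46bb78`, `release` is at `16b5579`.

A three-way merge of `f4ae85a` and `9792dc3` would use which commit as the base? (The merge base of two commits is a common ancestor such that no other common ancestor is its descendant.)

16b5579

Ancestors of f4ae85a: {16b5579, 22501b6, e46bb78, f4ae85a}.
Ancestors of 9792dc3: {16b5579, 9792dc3, e46bb78}.
Common ancestors: {16b5579, e46bb78}.
Among these, 16b5579 is not an ancestor of any other common ancestor — it is the merge base.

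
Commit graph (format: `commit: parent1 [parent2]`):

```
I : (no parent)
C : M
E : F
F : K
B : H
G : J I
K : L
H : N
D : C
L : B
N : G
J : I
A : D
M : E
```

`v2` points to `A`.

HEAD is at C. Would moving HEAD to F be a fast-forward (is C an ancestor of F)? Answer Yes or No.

No

A fast-forward from C to F is possible iff C is an ancestor of F.
Ancestors of F: {B, F, G, H, I, J, K, L, N}.
C is not among them, so fast-forward is not possible.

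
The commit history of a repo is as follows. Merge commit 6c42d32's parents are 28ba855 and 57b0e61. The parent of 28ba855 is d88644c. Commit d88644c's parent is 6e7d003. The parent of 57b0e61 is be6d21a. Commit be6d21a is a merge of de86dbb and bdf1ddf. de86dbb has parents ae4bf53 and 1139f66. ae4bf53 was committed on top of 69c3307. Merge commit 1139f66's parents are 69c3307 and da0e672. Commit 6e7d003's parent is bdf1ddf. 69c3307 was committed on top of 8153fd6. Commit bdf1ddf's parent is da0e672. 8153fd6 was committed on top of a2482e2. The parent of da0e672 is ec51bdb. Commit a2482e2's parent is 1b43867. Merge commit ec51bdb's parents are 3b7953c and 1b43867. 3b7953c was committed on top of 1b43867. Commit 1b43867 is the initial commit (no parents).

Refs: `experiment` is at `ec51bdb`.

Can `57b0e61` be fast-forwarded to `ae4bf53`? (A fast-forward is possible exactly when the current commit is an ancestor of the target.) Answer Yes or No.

No

A fast-forward from 57b0e61 to ae4bf53 is possible iff 57b0e61 is an ancestor of ae4bf53.
Ancestors of ae4bf53: {1b43867, 69c3307, 8153fd6, a2482e2, ae4bf53}.
57b0e61 is not among them, so fast-forward is not possible.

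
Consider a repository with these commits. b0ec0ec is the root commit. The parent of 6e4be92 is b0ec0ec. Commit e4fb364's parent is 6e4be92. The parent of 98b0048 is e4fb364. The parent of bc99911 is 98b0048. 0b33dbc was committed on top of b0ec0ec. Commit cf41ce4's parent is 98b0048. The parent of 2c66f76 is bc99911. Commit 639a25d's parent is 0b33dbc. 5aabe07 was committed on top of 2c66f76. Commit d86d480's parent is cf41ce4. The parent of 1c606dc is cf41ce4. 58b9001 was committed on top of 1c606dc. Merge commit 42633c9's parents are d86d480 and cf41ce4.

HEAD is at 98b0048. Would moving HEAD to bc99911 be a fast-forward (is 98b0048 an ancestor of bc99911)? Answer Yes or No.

Yes

A fast-forward from 98b0048 to bc99911 is possible iff 98b0048 is an ancestor of bc99911.
Ancestors of bc99911: {6e4be92, 98b0048, b0ec0ec, bc99911, e4fb364}.
98b0048 is among them, so fast-forward is possible.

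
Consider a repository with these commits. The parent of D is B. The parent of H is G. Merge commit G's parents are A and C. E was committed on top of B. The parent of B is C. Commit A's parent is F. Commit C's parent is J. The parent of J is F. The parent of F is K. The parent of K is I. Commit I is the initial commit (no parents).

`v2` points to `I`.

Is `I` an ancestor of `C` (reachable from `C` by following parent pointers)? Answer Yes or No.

Yes

Ancestors of C (commits reachable by following parents): {C, F, I, J, K}.
I is in that set, so it is an ancestor of C.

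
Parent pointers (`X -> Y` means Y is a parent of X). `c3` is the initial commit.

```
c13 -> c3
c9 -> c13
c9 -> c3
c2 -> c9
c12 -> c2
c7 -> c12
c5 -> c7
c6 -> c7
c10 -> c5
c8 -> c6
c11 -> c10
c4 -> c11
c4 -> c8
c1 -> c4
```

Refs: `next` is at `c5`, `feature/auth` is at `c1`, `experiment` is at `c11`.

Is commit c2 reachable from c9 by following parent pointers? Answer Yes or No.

No

Ancestors of c9: {c13, c3, c9}.
c2 is not in that set, so it is not an ancestor of c9.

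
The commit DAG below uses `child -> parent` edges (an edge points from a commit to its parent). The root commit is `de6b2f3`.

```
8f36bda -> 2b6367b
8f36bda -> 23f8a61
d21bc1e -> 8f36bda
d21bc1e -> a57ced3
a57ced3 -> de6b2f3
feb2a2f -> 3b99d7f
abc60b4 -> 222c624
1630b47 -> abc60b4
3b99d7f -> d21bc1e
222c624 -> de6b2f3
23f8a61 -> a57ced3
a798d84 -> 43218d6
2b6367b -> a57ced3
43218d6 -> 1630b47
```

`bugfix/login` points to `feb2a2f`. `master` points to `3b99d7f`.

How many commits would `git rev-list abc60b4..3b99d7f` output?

6

Reachable from 3b99d7f: {23f8a61, 2b6367b, 3b99d7f, 8f36bda, a57ced3, d21bc1e, de6b2f3}.
Reachable from abc60b4: {222c624, abc60b4, de6b2f3}.
In 3b99d7f's history but not abc60b4's: {23f8a61, 2b6367b, 3b99d7f, 8f36bda, a57ced3, d21bc1e} — 6 commits.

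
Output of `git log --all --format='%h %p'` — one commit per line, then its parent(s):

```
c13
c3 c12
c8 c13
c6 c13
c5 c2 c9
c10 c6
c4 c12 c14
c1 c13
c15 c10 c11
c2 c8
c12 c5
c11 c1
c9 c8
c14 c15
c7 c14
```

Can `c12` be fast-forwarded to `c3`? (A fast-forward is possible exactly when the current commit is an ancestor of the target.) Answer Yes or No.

A fast-forward from c12 to c3 is possible iff c12 is an ancestor of c3.
Ancestors of c3: {c12, c13, c2, c3, c5, c8, c9}.
c12 is among them, so fast-forward is possible.

Yes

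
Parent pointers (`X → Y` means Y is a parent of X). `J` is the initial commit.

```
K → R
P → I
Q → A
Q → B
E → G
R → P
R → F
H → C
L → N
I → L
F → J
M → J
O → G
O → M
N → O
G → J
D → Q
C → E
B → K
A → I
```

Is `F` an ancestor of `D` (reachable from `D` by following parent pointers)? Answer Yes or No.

Ancestors of D (commits reachable by following parents): {A, B, D, F, G, I, J, K, L, M, N, O, P, Q, R}.
F is in that set, so it is an ancestor of D.

Yes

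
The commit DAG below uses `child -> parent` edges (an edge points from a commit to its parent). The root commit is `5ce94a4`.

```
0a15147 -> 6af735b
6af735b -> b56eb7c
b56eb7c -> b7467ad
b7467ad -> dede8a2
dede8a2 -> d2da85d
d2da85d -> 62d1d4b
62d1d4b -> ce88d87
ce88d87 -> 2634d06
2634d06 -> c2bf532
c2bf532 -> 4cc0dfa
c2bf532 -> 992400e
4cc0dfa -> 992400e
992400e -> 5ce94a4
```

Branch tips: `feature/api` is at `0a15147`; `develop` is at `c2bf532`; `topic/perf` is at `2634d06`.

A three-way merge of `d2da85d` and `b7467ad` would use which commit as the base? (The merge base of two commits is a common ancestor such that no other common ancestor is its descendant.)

d2da85d

Ancestors of d2da85d: {2634d06, 4cc0dfa, 5ce94a4, 62d1d4b, 992400e, c2bf532, ce88d87, d2da85d}.
Ancestors of b7467ad: {2634d06, 4cc0dfa, 5ce94a4, 62d1d4b, 992400e, b7467ad, c2bf532, ce88d87, d2da85d, dede8a2}.
Common ancestors: {2634d06, 4cc0dfa, 5ce94a4, 62d1d4b, 992400e, c2bf532, ce88d87, d2da85d}.
Among these, d2da85d is not an ancestor of any other common ancestor — it is the merge base.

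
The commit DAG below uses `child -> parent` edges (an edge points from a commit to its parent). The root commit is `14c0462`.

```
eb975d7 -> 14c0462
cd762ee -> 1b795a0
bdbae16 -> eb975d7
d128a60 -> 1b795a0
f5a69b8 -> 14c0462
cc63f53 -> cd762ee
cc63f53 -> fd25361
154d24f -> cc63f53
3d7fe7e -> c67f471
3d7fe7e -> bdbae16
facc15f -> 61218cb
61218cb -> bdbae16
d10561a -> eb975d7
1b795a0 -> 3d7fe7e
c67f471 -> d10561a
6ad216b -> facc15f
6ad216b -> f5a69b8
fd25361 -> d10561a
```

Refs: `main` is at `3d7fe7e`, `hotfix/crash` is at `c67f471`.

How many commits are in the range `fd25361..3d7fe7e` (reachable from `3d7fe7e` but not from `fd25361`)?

Reachable from 3d7fe7e: {14c0462, 3d7fe7e, bdbae16, c67f471, d10561a, eb975d7}.
Reachable from fd25361: {14c0462, d10561a, eb975d7, fd25361}.
In 3d7fe7e's history but not fd25361's: {3d7fe7e, bdbae16, c67f471} — 3 commits.

3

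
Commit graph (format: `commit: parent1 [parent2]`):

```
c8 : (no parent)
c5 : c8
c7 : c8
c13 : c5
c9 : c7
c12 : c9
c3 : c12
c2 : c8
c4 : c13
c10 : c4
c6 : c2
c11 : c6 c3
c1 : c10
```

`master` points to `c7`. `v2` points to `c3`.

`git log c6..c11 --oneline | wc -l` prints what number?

5

Reachable from c11: {c11, c12, c2, c3, c6, c7, c8, c9}.
Reachable from c6: {c2, c6, c8}.
In c11's history but not c6's: {c11, c12, c3, c7, c9} — 5 commits.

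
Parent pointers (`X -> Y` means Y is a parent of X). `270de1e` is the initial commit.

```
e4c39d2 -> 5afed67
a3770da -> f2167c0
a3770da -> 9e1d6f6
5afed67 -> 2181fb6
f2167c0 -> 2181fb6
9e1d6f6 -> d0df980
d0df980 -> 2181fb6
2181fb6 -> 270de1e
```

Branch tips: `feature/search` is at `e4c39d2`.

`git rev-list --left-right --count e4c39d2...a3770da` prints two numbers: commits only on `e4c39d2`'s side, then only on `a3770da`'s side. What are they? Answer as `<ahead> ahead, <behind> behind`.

2 ahead, 4 behind

Reachable from e4c39d2: {2181fb6, 270de1e, 5afed67, e4c39d2}.
Reachable from a3770da: {2181fb6, 270de1e, 9e1d6f6, a3770da, d0df980, f2167c0}.
Only in e4c39d2's history (ahead): {5afed67, e4c39d2} — 2.
Only in a3770da's history (behind): {9e1d6f6, a3770da, d0df980, f2167c0} — 4.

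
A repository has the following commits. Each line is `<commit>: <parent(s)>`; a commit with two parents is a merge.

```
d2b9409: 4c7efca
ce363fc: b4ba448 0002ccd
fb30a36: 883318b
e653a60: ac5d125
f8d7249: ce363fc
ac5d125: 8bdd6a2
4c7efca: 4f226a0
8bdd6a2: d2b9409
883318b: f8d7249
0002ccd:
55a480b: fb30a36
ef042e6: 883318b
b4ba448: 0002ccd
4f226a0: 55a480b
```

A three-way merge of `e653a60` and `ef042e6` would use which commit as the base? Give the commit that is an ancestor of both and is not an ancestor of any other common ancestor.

883318b

Ancestors of e653a60: {0002ccd, 4c7efca, 4f226a0, 55a480b, 883318b, 8bdd6a2, ac5d125, b4ba448, ce363fc, d2b9409, e653a60, f8d7249, fb30a36}.
Ancestors of ef042e6: {0002ccd, 883318b, b4ba448, ce363fc, ef042e6, f8d7249}.
Common ancestors: {0002ccd, 883318b, b4ba448, ce363fc, f8d7249}.
Among these, 883318b is not an ancestor of any other common ancestor — it is the merge base.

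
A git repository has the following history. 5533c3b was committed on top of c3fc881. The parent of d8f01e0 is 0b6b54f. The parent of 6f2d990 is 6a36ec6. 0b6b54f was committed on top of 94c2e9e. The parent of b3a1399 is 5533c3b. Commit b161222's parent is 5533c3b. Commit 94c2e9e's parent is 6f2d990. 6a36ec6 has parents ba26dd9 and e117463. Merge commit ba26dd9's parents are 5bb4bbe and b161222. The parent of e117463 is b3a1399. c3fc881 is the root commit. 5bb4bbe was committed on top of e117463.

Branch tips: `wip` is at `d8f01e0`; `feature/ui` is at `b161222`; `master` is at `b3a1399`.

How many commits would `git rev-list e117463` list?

4

Walking parent pointers from e117463: reachable set = {5533c3b, b3a1399, c3fc881, e117463}.
That is 4 commits.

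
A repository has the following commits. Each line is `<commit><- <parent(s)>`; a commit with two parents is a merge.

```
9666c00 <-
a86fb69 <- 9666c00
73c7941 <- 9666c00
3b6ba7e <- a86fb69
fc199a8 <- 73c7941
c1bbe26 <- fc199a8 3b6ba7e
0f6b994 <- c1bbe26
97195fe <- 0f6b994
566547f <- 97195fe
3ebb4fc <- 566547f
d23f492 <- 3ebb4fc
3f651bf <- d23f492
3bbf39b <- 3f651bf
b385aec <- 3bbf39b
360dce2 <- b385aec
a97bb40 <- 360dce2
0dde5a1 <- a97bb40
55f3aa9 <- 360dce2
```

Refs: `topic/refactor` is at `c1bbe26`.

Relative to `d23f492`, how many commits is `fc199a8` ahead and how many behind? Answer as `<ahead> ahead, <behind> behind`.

Reachable from fc199a8: {73c7941, 9666c00, fc199a8}.
Reachable from d23f492: {0f6b994, 3b6ba7e, 3ebb4fc, 566547f, 73c7941, 9666c00, 97195fe, a86fb69, c1bbe26, d23f492, fc199a8}.
Only in fc199a8's history (ahead): {} — 0.
Only in d23f492's history (behind): {0f6b994, 3b6ba7e, 3ebb4fc, 566547f, 97195fe, a86fb69, c1bbe26, d23f492} — 8.

0 ahead, 8 behind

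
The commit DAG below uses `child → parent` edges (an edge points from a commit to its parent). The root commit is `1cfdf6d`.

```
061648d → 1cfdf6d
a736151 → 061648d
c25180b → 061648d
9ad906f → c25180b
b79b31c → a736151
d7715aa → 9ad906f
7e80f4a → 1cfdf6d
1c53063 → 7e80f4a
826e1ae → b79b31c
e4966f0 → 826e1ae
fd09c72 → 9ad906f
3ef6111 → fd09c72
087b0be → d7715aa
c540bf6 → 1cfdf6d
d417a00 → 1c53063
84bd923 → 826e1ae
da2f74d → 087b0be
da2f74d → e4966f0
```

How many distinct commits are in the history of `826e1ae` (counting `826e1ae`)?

5

Walking parent pointers from 826e1ae: reachable set = {061648d, 1cfdf6d, 826e1ae, a736151, b79b31c}.
That is 5 commits.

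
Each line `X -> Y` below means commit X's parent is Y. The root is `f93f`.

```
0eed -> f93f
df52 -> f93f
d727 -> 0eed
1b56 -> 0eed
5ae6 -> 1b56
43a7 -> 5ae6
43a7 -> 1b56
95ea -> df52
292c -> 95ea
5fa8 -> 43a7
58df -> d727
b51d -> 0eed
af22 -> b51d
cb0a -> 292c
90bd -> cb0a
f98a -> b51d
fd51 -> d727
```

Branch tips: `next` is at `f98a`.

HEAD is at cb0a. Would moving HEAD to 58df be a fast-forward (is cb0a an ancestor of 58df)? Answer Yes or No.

A fast-forward from cb0a to 58df is possible iff cb0a is an ancestor of 58df.
Ancestors of 58df: {0eed, 58df, d727, f93f}.
cb0a is not among them, so fast-forward is not possible.

No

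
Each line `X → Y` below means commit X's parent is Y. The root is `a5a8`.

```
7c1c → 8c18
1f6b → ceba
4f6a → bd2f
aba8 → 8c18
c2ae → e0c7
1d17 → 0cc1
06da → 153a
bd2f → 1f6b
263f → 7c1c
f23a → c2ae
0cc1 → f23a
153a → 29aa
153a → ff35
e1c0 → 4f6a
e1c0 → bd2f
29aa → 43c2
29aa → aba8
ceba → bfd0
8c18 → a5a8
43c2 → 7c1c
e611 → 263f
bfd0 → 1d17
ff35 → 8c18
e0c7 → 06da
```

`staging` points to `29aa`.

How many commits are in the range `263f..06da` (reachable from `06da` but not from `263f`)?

Reachable from 06da: {06da, 153a, 29aa, 43c2, 7c1c, 8c18, a5a8, aba8, ff35}.
Reachable from 263f: {263f, 7c1c, 8c18, a5a8}.
In 06da's history but not 263f's: {06da, 153a, 29aa, 43c2, aba8, ff35} — 6 commits.

6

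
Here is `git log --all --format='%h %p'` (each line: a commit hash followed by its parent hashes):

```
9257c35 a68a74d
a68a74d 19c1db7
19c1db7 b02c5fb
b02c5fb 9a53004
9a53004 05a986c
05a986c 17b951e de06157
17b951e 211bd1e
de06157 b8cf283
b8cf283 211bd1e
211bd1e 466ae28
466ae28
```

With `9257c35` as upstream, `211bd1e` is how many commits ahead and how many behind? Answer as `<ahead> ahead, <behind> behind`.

0 ahead, 9 behind

Reachable from 211bd1e: {211bd1e, 466ae28}.
Reachable from 9257c35: {05a986c, 17b951e, 19c1db7, 211bd1e, 466ae28, 9257c35, 9a53004, a68a74d, b02c5fb, b8cf283, de06157}.
Only in 211bd1e's history (ahead): {} — 0.
Only in 9257c35's history (behind): {05a986c, 17b951e, 19c1db7, 9257c35, 9a53004, a68a74d, b02c5fb, b8cf283, de06157} — 9.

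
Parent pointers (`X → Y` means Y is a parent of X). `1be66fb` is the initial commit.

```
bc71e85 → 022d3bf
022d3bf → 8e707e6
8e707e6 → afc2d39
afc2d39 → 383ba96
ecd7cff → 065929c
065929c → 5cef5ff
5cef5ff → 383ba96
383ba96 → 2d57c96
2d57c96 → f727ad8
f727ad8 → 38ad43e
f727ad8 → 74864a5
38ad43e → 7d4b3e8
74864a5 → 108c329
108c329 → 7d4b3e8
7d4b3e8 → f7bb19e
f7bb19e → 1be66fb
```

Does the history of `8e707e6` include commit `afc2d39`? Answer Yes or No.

Yes

Ancestors of 8e707e6 (commits reachable by following parents): {108c329, 1be66fb, 2d57c96, 383ba96, 38ad43e, 74864a5, 7d4b3e8, 8e707e6, afc2d39, f727ad8, f7bb19e}.
afc2d39 is in that set, so it is an ancestor of 8e707e6.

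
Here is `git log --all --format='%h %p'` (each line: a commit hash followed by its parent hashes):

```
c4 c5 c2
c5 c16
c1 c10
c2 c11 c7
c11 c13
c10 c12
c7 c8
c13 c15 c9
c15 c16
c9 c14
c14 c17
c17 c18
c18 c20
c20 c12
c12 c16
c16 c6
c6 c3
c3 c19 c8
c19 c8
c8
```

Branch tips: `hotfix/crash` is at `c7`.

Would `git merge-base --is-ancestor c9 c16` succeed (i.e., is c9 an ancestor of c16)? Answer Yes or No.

Ancestors of c16: {c16, c19, c3, c6, c8}.
c9 is not in that set, so it is not an ancestor of c16.

No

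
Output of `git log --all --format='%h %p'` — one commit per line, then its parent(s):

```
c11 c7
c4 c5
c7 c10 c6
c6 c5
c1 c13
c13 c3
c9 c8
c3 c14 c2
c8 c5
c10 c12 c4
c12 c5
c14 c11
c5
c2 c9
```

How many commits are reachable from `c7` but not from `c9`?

Reachable from c7: {c10, c12, c4, c5, c6, c7}.
Reachable from c9: {c5, c8, c9}.
In c7's history but not c9's: {c10, c12, c4, c6, c7} — 5 commits.

5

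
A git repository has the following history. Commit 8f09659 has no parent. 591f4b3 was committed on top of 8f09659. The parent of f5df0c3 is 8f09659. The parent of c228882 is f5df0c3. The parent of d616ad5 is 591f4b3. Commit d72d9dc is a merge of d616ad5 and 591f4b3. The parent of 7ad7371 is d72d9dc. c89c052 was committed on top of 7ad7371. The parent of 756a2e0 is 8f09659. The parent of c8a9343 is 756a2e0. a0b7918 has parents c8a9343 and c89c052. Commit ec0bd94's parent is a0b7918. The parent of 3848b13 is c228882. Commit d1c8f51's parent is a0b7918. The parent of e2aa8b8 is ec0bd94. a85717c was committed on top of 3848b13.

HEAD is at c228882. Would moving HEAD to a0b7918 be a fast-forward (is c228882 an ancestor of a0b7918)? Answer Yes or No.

No

A fast-forward from c228882 to a0b7918 is possible iff c228882 is an ancestor of a0b7918.
Ancestors of a0b7918: {591f4b3, 756a2e0, 7ad7371, 8f09659, a0b7918, c89c052, c8a9343, d616ad5, d72d9dc}.
c228882 is not among them, so fast-forward is not possible.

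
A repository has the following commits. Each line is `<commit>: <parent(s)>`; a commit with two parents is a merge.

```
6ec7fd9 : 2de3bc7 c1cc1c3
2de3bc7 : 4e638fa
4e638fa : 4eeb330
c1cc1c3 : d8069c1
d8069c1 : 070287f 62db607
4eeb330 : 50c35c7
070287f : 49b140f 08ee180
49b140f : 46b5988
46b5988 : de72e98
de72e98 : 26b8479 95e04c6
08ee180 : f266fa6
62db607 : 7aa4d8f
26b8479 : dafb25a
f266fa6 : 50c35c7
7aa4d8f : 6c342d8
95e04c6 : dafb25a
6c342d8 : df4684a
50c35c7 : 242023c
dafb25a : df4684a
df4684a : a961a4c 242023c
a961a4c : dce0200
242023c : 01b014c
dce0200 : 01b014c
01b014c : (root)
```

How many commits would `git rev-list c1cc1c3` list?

Walking parent pointers from c1cc1c3: reachable set = {01b014c, 070287f, 08ee180, 242023c, 26b8479, 46b5988, 49b140f, 50c35c7, 62db607, 6c342d8, 7aa4d8f, 95e04c6, a961a4c, c1cc1c3, d8069c1, dafb25a, dce0200, de72e98, df4684a, f266fa6}.
That is 20 commits.

20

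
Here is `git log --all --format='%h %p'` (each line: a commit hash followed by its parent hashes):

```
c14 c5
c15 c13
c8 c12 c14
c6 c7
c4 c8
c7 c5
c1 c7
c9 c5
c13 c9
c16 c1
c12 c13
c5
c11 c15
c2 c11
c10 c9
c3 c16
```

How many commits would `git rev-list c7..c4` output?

Reachable from c4: {c12, c13, c14, c4, c5, c8, c9}.
Reachable from c7: {c5, c7}.
In c4's history but not c7's: {c12, c13, c14, c4, c8, c9} — 6 commits.

6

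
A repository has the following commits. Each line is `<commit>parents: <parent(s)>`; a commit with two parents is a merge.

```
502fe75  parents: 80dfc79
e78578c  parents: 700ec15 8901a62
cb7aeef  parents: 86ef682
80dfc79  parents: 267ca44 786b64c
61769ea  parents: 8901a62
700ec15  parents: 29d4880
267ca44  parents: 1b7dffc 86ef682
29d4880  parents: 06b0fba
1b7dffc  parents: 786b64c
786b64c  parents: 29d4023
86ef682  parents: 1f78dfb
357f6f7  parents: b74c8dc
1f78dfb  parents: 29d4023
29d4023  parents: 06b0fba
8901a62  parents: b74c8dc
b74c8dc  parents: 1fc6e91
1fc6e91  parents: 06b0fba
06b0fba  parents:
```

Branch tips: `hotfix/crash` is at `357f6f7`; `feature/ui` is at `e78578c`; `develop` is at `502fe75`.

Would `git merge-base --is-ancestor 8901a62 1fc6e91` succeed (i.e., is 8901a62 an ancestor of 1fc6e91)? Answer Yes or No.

Ancestors of 1fc6e91: {06b0fba, 1fc6e91}.
8901a62 is not in that set, so it is not an ancestor of 1fc6e91.

No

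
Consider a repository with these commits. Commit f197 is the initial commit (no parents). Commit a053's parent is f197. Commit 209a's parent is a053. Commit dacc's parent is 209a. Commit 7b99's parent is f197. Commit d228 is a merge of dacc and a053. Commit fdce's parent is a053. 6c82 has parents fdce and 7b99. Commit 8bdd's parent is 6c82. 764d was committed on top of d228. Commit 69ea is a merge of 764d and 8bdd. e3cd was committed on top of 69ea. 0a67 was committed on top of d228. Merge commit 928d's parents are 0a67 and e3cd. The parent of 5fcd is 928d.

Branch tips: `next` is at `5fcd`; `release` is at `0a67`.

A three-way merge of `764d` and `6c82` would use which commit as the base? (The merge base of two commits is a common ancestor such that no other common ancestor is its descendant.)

Ancestors of 764d: {209a, 764d, a053, d228, dacc, f197}.
Ancestors of 6c82: {6c82, 7b99, a053, f197, fdce}.
Common ancestors: {a053, f197}.
Among these, a053 is not an ancestor of any other common ancestor — it is the merge base.

a053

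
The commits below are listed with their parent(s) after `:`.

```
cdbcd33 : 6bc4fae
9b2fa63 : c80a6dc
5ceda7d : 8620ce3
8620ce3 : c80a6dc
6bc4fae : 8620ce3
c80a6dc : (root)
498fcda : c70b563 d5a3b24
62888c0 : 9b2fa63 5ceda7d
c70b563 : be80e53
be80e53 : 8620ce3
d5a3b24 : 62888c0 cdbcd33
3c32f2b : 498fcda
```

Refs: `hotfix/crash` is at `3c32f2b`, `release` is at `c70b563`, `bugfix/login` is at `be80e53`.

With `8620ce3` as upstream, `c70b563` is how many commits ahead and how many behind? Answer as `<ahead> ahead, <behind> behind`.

2 ahead, 0 behind

Reachable from c70b563: {8620ce3, be80e53, c70b563, c80a6dc}.
Reachable from 8620ce3: {8620ce3, c80a6dc}.
Only in c70b563's history (ahead): {be80e53, c70b563} — 2.
Only in 8620ce3's history (behind): {} — 0.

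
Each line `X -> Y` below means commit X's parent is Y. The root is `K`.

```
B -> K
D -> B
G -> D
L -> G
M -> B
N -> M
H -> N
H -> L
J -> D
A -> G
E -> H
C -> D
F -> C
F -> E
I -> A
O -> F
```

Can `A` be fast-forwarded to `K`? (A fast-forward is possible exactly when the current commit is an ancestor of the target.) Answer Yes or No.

No

A fast-forward from A to K is possible iff A is an ancestor of K.
Ancestors of K: {K}.
A is not among them, so fast-forward is not possible.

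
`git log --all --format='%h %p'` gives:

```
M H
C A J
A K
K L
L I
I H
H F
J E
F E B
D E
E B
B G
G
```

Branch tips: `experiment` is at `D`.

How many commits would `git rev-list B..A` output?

7

Reachable from A: {A, B, E, F, G, H, I, K, L}.
Reachable from B: {B, G}.
In A's history but not B's: {A, E, F, H, I, K, L} — 7 commits.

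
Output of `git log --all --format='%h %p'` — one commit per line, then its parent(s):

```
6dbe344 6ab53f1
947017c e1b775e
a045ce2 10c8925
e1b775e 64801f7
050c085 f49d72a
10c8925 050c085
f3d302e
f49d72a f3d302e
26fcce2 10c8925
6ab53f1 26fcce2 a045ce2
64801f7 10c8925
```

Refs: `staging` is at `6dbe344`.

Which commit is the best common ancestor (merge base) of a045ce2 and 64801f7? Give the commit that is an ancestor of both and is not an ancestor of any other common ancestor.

10c8925

Ancestors of a045ce2: {050c085, 10c8925, a045ce2, f3d302e, f49d72a}.
Ancestors of 64801f7: {050c085, 10c8925, 64801f7, f3d302e, f49d72a}.
Common ancestors: {050c085, 10c8925, f3d302e, f49d72a}.
Among these, 10c8925 is not an ancestor of any other common ancestor — it is the merge base.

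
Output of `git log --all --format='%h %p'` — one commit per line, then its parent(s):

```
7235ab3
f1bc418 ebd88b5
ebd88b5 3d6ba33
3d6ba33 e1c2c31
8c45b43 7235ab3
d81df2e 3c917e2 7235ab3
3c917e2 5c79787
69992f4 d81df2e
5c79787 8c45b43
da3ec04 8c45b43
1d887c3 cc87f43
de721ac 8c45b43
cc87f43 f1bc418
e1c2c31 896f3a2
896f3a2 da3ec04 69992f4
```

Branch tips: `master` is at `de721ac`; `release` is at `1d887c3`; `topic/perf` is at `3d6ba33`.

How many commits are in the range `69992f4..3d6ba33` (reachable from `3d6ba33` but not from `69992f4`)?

4

Reachable from 3d6ba33: {3c917e2, 3d6ba33, 5c79787, 69992f4, 7235ab3, 896f3a2, 8c45b43, d81df2e, da3ec04, e1c2c31}.
Reachable from 69992f4: {3c917e2, 5c79787, 69992f4, 7235ab3, 8c45b43, d81df2e}.
In 3d6ba33's history but not 69992f4's: {3d6ba33, 896f3a2, da3ec04, e1c2c31} — 4 commits.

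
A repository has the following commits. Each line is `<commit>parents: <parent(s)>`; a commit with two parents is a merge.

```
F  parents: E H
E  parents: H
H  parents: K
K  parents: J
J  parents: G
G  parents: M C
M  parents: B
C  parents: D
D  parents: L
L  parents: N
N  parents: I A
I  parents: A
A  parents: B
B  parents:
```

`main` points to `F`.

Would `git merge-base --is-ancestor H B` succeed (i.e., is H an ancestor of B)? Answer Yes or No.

No

Ancestors of B: {B}.
H is not in that set, so it is not an ancestor of B.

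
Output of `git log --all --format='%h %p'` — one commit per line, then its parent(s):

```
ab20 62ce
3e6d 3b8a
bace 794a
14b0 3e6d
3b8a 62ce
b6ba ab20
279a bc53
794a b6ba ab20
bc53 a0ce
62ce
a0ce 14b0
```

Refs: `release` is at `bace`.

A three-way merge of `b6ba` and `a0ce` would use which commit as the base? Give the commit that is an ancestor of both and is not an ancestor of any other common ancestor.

Ancestors of b6ba: {62ce, ab20, b6ba}.
Ancestors of a0ce: {14b0, 3b8a, 3e6d, 62ce, a0ce}.
Common ancestors: {62ce}.
The only common ancestor is 62ce, so it is the merge base.

62ce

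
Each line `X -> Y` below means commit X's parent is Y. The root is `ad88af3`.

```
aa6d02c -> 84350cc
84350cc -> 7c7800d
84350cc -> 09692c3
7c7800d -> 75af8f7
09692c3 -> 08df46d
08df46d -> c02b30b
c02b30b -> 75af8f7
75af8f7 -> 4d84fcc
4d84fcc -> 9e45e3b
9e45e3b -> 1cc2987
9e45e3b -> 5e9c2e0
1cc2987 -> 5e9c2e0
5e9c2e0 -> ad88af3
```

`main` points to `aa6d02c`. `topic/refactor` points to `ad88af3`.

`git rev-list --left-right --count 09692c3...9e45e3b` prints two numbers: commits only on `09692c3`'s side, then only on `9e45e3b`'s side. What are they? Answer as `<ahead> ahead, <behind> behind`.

5 ahead, 0 behind

Reachable from 09692c3: {08df46d, 09692c3, 1cc2987, 4d84fcc, 5e9c2e0, 75af8f7, 9e45e3b, ad88af3, c02b30b}.
Reachable from 9e45e3b: {1cc2987, 5e9c2e0, 9e45e3b, ad88af3}.
Only in 09692c3's history (ahead): {08df46d, 09692c3, 4d84fcc, 75af8f7, c02b30b} — 5.
Only in 9e45e3b's history (behind): {} — 0.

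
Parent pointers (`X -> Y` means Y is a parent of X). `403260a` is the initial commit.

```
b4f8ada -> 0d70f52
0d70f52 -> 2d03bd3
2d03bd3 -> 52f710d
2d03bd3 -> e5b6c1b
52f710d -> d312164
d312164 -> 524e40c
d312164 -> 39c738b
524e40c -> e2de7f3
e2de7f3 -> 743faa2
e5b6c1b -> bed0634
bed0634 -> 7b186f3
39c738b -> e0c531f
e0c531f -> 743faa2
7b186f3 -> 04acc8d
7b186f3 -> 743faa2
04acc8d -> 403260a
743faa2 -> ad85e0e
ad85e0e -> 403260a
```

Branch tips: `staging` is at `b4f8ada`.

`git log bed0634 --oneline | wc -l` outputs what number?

6

Walking parent pointers from bed0634: reachable set = {04acc8d, 403260a, 743faa2, 7b186f3, ad85e0e, bed0634}.
That is 6 commits.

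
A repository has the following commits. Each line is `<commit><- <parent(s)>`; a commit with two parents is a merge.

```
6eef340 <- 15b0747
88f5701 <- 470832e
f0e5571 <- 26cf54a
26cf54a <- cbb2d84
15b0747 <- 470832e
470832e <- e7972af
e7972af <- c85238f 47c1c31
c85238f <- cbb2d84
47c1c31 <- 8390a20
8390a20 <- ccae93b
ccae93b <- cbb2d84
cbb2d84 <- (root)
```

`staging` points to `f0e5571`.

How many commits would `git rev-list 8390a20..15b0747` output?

5

Reachable from 15b0747: {15b0747, 470832e, 47c1c31, 8390a20, c85238f, cbb2d84, ccae93b, e7972af}.
Reachable from 8390a20: {8390a20, cbb2d84, ccae93b}.
In 15b0747's history but not 8390a20's: {15b0747, 470832e, 47c1c31, c85238f, e7972af} — 5 commits.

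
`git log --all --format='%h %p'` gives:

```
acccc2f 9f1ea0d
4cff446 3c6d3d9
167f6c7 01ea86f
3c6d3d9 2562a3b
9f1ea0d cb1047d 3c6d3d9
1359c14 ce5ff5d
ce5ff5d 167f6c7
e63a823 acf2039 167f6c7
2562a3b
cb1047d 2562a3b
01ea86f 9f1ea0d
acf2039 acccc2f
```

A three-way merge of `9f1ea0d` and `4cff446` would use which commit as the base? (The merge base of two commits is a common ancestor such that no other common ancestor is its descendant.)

Ancestors of 9f1ea0d: {2562a3b, 3c6d3d9, 9f1ea0d, cb1047d}.
Ancestors of 4cff446: {2562a3b, 3c6d3d9, 4cff446}.
Common ancestors: {2562a3b, 3c6d3d9}.
Among these, 3c6d3d9 is not an ancestor of any other common ancestor — it is the merge base.

3c6d3d9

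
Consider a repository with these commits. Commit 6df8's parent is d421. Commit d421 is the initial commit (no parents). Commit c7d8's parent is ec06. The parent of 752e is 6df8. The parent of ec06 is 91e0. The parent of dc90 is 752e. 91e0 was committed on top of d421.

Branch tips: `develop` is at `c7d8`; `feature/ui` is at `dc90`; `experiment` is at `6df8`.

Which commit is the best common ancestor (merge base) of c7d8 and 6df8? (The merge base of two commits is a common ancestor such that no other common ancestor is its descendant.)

Ancestors of c7d8: {91e0, c7d8, d421, ec06}.
Ancestors of 6df8: {6df8, d421}.
Common ancestors: {d421}.
The only common ancestor is d421, so it is the merge base.

d421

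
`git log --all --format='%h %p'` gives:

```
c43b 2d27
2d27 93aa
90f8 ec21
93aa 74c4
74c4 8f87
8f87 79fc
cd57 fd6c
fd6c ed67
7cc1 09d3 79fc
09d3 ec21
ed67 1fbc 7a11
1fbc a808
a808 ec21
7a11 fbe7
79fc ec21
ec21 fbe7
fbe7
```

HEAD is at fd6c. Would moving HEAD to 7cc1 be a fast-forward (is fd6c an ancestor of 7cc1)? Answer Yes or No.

A fast-forward from fd6c to 7cc1 is possible iff fd6c is an ancestor of 7cc1.
Ancestors of 7cc1: {09d3, 79fc, 7cc1, ec21, fbe7}.
fd6c is not among them, so fast-forward is not possible.

No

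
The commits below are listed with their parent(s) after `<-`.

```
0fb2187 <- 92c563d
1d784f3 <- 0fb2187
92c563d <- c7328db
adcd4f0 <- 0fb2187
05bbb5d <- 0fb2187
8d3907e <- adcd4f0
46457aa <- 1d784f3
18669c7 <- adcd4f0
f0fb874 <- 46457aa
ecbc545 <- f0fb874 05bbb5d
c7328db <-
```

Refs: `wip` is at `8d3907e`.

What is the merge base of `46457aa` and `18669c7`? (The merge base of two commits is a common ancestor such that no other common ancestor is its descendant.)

Ancestors of 46457aa: {0fb2187, 1d784f3, 46457aa, 92c563d, c7328db}.
Ancestors of 18669c7: {0fb2187, 18669c7, 92c563d, adcd4f0, c7328db}.
Common ancestors: {0fb2187, 92c563d, c7328db}.
Among these, 0fb2187 is not an ancestor of any other common ancestor — it is the merge base.

0fb2187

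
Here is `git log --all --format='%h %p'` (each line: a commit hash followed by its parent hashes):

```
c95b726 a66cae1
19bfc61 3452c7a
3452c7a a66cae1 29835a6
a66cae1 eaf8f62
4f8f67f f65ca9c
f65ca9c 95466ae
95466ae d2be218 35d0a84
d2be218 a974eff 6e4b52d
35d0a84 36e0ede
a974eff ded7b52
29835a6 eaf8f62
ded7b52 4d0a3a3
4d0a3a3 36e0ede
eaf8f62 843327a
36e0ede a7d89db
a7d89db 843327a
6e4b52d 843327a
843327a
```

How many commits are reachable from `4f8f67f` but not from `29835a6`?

Reachable from 4f8f67f: {35d0a84, 36e0ede, 4d0a3a3, 4f8f67f, 6e4b52d, 843327a, 95466ae, a7d89db, a974eff, d2be218, ded7b52, f65ca9c}.
Reachable from 29835a6: {29835a6, 843327a, eaf8f62}.
In 4f8f67f's history but not 29835a6's: {35d0a84, 36e0ede, 4d0a3a3, 4f8f67f, 6e4b52d, 95466ae, a7d89db, a974eff, d2be218, ded7b52, f65ca9c} — 11 commits.

11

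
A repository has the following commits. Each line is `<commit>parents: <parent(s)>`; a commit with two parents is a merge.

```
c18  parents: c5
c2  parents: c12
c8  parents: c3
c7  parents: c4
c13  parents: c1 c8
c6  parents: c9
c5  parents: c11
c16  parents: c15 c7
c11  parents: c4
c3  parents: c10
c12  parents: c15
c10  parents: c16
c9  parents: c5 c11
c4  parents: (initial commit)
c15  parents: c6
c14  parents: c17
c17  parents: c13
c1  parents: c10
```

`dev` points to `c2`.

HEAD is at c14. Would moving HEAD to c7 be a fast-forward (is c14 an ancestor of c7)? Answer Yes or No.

No

A fast-forward from c14 to c7 is possible iff c14 is an ancestor of c7.
Ancestors of c7: {c4, c7}.
c14 is not among them, so fast-forward is not possible.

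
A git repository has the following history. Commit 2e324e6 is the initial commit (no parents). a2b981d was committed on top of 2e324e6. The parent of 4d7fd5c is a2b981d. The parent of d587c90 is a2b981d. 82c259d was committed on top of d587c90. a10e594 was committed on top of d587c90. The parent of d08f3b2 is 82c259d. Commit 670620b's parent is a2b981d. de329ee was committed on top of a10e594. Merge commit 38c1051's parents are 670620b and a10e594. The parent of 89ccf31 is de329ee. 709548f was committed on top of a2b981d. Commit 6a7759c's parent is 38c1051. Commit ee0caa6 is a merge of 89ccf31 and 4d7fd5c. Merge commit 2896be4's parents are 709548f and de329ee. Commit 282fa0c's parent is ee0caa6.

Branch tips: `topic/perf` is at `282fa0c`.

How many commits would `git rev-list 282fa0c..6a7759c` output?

Reachable from 6a7759c: {2e324e6, 38c1051, 670620b, 6a7759c, a10e594, a2b981d, d587c90}.
Reachable from 282fa0c: {282fa0c, 2e324e6, 4d7fd5c, 89ccf31, a10e594, a2b981d, d587c90, de329ee, ee0caa6}.
In 6a7759c's history but not 282fa0c's: {38c1051, 670620b, 6a7759c} — 3 commits.

3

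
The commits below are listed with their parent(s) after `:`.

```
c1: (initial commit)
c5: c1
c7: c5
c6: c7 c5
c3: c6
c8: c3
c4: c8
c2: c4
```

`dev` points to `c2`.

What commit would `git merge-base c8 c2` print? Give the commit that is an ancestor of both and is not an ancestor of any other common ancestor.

c8

Ancestors of c8: {c1, c3, c5, c6, c7, c8}.
Ancestors of c2: {c1, c2, c3, c4, c5, c6, c7, c8}.
Common ancestors: {c1, c3, c5, c6, c7, c8}.
Among these, c8 is not an ancestor of any other common ancestor — it is the merge base.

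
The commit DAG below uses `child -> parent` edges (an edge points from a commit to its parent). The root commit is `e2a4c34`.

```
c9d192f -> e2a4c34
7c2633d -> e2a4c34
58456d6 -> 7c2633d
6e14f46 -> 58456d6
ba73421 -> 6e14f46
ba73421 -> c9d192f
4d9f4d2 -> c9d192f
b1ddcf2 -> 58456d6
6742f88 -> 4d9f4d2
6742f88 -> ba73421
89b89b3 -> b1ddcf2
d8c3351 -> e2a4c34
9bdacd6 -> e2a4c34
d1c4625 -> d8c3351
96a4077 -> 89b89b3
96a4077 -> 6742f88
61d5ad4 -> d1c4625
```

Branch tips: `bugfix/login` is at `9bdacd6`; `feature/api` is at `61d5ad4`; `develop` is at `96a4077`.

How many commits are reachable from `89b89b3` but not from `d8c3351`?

Reachable from 89b89b3: {58456d6, 7c2633d, 89b89b3, b1ddcf2, e2a4c34}.
Reachable from d8c3351: {d8c3351, e2a4c34}.
In 89b89b3's history but not d8c3351's: {58456d6, 7c2633d, 89b89b3, b1ddcf2} — 4 commits.

4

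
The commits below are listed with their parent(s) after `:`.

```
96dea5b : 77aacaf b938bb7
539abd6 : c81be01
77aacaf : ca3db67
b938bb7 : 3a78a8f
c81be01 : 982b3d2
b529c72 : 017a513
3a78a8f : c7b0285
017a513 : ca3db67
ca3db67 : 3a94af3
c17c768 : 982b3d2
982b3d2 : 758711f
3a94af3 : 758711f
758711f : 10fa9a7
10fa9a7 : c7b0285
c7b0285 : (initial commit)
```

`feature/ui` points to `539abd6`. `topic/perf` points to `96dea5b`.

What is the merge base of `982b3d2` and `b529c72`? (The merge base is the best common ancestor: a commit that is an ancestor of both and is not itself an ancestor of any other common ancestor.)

758711f

Ancestors of 982b3d2: {10fa9a7, 758711f, 982b3d2, c7b0285}.
Ancestors of b529c72: {017a513, 10fa9a7, 3a94af3, 758711f, b529c72, c7b0285, ca3db67}.
Common ancestors: {10fa9a7, 758711f, c7b0285}.
Among these, 758711f is not an ancestor of any other common ancestor — it is the merge base.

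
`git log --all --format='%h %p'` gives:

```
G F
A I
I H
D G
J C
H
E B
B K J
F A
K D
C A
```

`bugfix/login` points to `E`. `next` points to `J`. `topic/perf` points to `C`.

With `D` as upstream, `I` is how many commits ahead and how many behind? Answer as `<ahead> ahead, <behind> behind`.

Reachable from I: {H, I}.
Reachable from D: {A, D, F, G, H, I}.
Only in I's history (ahead): {} — 0.
Only in D's history (behind): {A, D, F, G} — 4.

0 ahead, 4 behind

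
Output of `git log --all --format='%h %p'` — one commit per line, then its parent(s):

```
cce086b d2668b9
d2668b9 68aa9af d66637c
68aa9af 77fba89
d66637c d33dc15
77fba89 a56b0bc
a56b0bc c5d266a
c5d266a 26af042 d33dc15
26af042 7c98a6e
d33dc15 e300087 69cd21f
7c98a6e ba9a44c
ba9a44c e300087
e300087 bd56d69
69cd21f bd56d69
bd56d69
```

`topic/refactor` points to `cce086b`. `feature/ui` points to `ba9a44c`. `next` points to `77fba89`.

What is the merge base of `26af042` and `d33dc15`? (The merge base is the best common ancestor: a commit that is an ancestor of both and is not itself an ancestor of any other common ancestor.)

e300087

Ancestors of 26af042: {26af042, 7c98a6e, ba9a44c, bd56d69, e300087}.
Ancestors of d33dc15: {69cd21f, bd56d69, d33dc15, e300087}.
Common ancestors: {bd56d69, e300087}.
Among these, e300087 is not an ancestor of any other common ancestor — it is the merge base.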